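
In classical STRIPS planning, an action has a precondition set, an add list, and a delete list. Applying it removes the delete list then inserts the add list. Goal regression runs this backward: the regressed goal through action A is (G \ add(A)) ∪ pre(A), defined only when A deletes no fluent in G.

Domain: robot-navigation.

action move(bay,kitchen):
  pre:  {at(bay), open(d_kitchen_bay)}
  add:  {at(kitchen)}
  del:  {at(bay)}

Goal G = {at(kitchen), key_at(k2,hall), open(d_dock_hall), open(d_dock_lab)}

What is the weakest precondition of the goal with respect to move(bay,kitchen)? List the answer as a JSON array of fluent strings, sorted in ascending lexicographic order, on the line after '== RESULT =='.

Regress:
  G ∩ del = {}  (empty — regression defined)
  G \ add = {at(kitchen), key_at(k2,hall), open(d_dock_hall), open(d_dock_lab)} \ {at(kitchen)} = {key_at(k2,hall), open(d_dock_hall), open(d_dock_lab)}
  ∪ pre   = {key_at(k2,hall), open(d_dock_hall), open(d_dock_lab)} ∪ {at(bay), open(d_kitchen_bay)}
          = {at(bay), key_at(k2,hall), open(d_dock_hall), open(d_dock_lab), open(d_kitchen_bay)}

== RESULT ==
["at(bay)", "key_at(k2,hall)", "open(d_dock_hall)", "open(d_dock_lab)", "open(d_kitchen_bay)"]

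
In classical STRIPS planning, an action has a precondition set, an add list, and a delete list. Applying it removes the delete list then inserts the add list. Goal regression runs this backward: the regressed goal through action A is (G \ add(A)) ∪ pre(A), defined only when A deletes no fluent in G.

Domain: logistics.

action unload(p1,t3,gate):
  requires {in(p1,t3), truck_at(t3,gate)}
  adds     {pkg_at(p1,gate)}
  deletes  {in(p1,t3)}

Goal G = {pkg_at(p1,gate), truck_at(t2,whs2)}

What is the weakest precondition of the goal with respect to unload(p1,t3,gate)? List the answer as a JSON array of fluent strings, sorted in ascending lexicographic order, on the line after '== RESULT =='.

Compute (G \ add) ∪ pre:
  G ∩ del = {}  (empty — regression defined)
  G \ add = {pkg_at(p1,gate), truck_at(t2,whs2)} \ {pkg_at(p1,gate)} = {truck_at(t2,whs2)}
  ∪ pre   = {truck_at(t2,whs2)} ∪ {in(p1,t3), truck_at(t3,gate)}
          = {in(p1,t3), truck_at(t2,whs2), truck_at(t3,gate)}

== RESULT ==
["in(p1,t3)", "truck_at(t2,whs2)", "truck_at(t3,gate)"]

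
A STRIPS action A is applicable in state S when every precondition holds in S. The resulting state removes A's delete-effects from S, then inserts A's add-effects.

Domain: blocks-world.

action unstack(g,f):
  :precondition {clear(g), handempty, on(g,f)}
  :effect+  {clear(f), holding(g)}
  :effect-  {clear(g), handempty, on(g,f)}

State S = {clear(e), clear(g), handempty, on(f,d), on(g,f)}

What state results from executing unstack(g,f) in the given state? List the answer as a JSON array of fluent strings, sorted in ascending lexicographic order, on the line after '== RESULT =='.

Compute (S \ del) ∪ add:
  pre ⊆ S: {clear(g), handempty, on(g,f)} ⊆ S  — applicable
  S \ del = {clear(e), on(f,d)}
  ∪ add   = {clear(e), clear(f), holding(g), on(f,d)}

== RESULT ==
["clear(e)", "clear(f)", "holding(g)", "on(f,d)"]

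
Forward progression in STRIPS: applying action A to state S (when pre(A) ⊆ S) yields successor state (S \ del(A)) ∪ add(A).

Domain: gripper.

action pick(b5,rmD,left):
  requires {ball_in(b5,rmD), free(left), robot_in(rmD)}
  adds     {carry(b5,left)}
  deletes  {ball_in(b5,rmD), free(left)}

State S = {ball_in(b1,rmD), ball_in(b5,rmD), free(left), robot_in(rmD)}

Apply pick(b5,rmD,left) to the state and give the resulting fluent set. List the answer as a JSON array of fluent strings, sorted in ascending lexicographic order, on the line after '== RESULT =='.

Compute (S \ del) ∪ add:
  pre ⊆ S: {ball_in(b5,rmD), free(left), robot_in(rmD)} ⊆ S  — applicable
  S \ del = {ball_in(b1,rmD), robot_in(rmD)}
  ∪ add   = {ball_in(b1,rmD), carry(b5,left), robot_in(rmD)}

== RESULT ==
["ball_in(b1,rmD)", "carry(b5,left)", "robot_in(rmD)"]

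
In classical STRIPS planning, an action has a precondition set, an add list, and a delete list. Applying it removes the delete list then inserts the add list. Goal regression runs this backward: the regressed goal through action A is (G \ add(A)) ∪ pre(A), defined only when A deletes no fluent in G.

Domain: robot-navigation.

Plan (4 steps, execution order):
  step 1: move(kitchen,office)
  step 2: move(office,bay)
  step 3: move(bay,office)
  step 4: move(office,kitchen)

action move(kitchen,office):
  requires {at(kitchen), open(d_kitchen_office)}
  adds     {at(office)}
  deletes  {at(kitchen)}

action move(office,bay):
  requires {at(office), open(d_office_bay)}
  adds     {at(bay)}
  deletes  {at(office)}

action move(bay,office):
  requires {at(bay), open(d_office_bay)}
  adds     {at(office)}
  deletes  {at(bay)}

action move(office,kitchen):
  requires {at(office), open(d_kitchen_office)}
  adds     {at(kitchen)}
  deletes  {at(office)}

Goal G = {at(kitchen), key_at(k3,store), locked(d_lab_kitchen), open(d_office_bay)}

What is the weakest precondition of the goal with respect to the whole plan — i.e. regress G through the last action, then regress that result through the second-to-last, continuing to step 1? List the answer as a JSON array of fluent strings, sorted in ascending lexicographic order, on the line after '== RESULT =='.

Regress step by step:
  through step 4 (move(office,kitchen)): drop {at(kitchen)}, keep {key_at(k3,store), locked(d_lab_kitchen), open(d_office_bay)}, require {at(office), open(d_kitchen_office)}
    → {at(office), key_at(k3,store), locked(d_lab_kitchen), open(d_kitchen_office), open(d_office_bay)}
  through step 3 (move(bay,office)): drop {at(office)}, keep {key_at(k3,store), locked(d_lab_kitchen), open(d_kitchen_office), open(d_office_bay)}, require {at(bay), open(d_office_bay)}
    → {at(bay), key_at(k3,store), locked(d_lab_kitchen), open(d_kitchen_office), open(d_office_bay)}
  through step 2 (move(office,bay)): drop {at(bay)}, keep {key_at(k3,store), locked(d_lab_kitchen), open(d_kitchen_office), open(d_office_bay)}, require {at(office), open(d_office_bay)}
    → {at(office), key_at(k3,store), locked(d_lab_kitchen), open(d_kitchen_office), open(d_office_bay)}
  through step 1 (move(kitchen,office)): drop {at(office)}, keep {key_at(k3,store), locked(d_lab_kitchen), open(d_kitchen_office), open(d_office_bay)}, require {at(kitchen), open(d_kitchen_office)}
    → {at(kitchen), key_at(k3,store), locked(d_lab_kitchen), open(d_kitchen_office), open(d_office_bay)}

== RESULT ==
["at(kitchen)", "key_at(k3,store)", "locked(d_lab_kitchen)", "open(d_kitchen_office)", "open(d_office_bay)"]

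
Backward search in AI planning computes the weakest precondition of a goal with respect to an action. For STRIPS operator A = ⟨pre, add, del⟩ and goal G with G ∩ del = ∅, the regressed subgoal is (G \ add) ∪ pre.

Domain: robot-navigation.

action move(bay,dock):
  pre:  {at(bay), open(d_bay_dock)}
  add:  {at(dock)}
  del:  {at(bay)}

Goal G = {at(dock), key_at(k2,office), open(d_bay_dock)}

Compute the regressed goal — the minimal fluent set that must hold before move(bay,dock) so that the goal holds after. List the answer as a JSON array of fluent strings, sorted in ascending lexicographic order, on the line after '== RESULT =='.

Regress:
  G ∩ del = {}  (empty — regression defined)
  G \ add = {at(dock), key_at(k2,office), open(d_bay_dock)} \ {at(dock)} = {key_at(k2,office), open(d_bay_dock)}
  ∪ pre   = {key_at(k2,office), open(d_bay_dock)} ∪ {at(bay), open(d_bay_dock)}
          = {at(bay), key_at(k2,office), open(d_bay_dock)}

== RESULT ==
["at(bay)", "key_at(k2,office)", "open(d_bay_dock)"]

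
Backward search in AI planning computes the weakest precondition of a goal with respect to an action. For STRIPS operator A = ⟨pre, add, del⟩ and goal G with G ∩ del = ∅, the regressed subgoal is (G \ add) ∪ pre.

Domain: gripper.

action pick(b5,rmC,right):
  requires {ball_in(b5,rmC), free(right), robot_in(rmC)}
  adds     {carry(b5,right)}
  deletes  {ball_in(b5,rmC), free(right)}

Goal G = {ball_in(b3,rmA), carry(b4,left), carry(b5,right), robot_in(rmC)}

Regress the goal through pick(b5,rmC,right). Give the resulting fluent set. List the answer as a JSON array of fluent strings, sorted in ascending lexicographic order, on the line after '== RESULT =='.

Compute (G \ add) ∪ pre:
  G ∩ del = {}  (empty — regression defined)
  G \ add = {ball_in(b3,rmA), carry(b4,left), carry(b5,right), robot_in(rmC)} \ {carry(b5,right)} = {ball_in(b3,rmA), carry(b4,left), robot_in(rmC)}
  ∪ pre   = {ball_in(b3,rmA), carry(b4,left), robot_in(rmC)} ∪ {ball_in(b5,rmC), free(right), robot_in(rmC)}
          = {ball_in(b3,rmA), ball_in(b5,rmC), carry(b4,left), free(right), robot_in(rmC)}

== RESULT ==
["ball_in(b3,rmA)", "ball_in(b5,rmC)", "carry(b4,left)", "free(right)", "robot_in(rmC)"]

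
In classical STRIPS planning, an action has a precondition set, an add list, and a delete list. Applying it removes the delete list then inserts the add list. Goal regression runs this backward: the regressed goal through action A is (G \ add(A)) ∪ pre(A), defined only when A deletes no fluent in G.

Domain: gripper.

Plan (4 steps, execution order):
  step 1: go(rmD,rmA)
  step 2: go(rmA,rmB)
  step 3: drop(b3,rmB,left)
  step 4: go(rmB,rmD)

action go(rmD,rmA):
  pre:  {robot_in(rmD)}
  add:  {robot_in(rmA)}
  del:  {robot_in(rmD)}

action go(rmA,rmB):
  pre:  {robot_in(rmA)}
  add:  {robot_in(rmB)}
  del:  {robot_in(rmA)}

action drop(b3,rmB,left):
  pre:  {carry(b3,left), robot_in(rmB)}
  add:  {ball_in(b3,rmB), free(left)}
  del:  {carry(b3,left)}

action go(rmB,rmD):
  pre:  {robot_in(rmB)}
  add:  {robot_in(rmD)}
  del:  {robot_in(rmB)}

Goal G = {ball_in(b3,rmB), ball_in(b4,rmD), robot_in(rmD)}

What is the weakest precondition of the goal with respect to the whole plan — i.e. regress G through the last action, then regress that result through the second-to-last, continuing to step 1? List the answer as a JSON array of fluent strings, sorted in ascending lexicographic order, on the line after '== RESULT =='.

Regress step by step:
  through step 4 (go(rmB,rmD)): drop {robot_in(rmD)}, keep {ball_in(b3,rmB), ball_in(b4,rmD)}, require {robot_in(rmB)}
    → {ball_in(b3,rmB), ball_in(b4,rmD), robot_in(rmB)}
  through step 3 (drop(b3,rmB,left)): drop {ball_in(b3,rmB)}, keep {ball_in(b4,rmD), robot_in(rmB)}, require {carry(b3,left), robot_in(rmB)}
    → {ball_in(b4,rmD), carry(b3,left), robot_in(rmB)}
  through step 2 (go(rmA,rmB)): drop {robot_in(rmB)}, keep {ball_in(b4,rmD), carry(b3,left)}, require {robot_in(rmA)}
    → {ball_in(b4,rmD), carry(b3,left), robot_in(rmA)}
  through step 1 (go(rmD,rmA)): drop {robot_in(rmA)}, keep {ball_in(b4,rmD), carry(b3,left)}, require {robot_in(rmD)}
    → {ball_in(b4,rmD), carry(b3,left), robot_in(rmD)}

== RESULT ==
["ball_in(b4,rmD)", "carry(b3,left)", "robot_in(rmD)"]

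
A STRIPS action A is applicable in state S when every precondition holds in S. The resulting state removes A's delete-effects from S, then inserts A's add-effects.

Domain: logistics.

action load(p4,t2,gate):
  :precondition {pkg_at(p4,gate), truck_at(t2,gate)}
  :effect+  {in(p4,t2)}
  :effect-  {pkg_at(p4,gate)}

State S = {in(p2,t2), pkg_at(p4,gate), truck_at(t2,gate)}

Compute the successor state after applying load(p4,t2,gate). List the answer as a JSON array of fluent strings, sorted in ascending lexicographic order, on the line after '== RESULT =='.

Progress:
  pre ⊆ S: {pkg_at(p4,gate), truck_at(t2,gate)} ⊆ S  — applicable
  S \ del = {in(p2,t2), truck_at(t2,gate)}
  ∪ add   = {in(p2,t2), in(p4,t2), truck_at(t2,gate)}

== RESULT ==
["in(p2,t2)", "in(p4,t2)", "truck_at(t2,gate)"]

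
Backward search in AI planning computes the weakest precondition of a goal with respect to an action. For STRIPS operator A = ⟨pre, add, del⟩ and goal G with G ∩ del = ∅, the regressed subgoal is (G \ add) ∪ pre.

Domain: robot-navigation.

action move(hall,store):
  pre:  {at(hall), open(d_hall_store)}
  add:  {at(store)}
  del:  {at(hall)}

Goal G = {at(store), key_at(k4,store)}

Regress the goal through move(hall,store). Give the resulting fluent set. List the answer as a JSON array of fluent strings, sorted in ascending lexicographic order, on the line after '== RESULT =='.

Compute (G \ add) ∪ pre:
  G ∩ del = {}  (empty — regression defined)
  G \ add = {at(store), key_at(k4,store)} \ {at(store)} = {key_at(k4,store)}
  ∪ pre   = {key_at(k4,store)} ∪ {at(hall), open(d_hall_store)}
          = {at(hall), key_at(k4,store), open(d_hall_store)}

== RESULT ==
["at(hall)", "key_at(k4,store)", "open(d_hall_store)"]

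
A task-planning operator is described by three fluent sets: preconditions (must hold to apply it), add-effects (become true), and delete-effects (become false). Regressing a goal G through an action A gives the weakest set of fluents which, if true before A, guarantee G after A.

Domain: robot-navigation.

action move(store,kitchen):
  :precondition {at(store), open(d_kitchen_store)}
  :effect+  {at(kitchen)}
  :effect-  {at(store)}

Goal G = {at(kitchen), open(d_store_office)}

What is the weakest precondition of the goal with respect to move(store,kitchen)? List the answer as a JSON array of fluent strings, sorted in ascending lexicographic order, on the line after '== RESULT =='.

Compute (G \ add) ∪ pre:
  G ∩ del = {}  (empty — regression defined)
  G \ add = {at(kitchen), open(d_store_office)} \ {at(kitchen)} = {open(d_store_office)}
  ∪ pre   = {open(d_store_office)} ∪ {at(store), open(d_kitchen_store)}
          = {at(store), open(d_kitchen_store), open(d_store_office)}

== RESULT ==
["at(store)", "open(d_kitchen_store)", "open(d_store_office)"]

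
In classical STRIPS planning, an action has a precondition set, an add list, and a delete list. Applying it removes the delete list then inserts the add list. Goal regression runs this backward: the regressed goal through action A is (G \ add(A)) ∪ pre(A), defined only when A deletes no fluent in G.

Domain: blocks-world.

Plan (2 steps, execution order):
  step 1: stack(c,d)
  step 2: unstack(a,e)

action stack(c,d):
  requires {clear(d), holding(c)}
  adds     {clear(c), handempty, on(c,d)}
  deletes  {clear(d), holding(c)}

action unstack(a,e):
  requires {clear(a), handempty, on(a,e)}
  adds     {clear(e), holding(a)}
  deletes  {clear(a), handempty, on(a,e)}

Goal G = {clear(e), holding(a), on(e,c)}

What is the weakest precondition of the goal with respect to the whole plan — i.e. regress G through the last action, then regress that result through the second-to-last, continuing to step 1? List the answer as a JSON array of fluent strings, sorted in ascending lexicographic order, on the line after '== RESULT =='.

Work backward from the goal:
  through step 2 (unstack(a,e)): drop {clear(e), holding(a)}, keep {on(e,c)}, require {clear(a), handempty, on(a,e)}
    → {clear(a), handempty, on(a,e), on(e,c)}
  through step 1 (stack(c,d)): drop {handempty}, keep {clear(a), on(a,e), on(e,c)}, require {clear(d), holding(c)}
    → {clear(a), clear(d), holding(c), on(a,e), on(e,c)}

== RESULT ==
["clear(a)", "clear(d)", "holding(c)", "on(a,e)", "on(e,c)"]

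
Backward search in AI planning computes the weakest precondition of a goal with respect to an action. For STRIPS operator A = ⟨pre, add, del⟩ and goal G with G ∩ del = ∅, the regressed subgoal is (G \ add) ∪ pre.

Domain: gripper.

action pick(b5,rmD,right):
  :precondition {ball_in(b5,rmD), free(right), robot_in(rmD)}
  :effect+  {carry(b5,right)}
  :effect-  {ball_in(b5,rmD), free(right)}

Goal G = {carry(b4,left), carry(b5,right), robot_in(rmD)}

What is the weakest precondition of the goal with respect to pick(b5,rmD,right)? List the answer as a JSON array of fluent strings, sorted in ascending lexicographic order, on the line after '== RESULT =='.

Regress:
  G ∩ del = {}  (empty — regression defined)
  G \ add = {carry(b4,left), carry(b5,right), robot_in(rmD)} \ {carry(b5,right)} = {carry(b4,left), robot_in(rmD)}
  ∪ pre   = {carry(b4,left), robot_in(rmD)} ∪ {ball_in(b5,rmD), free(right), robot_in(rmD)}
          = {ball_in(b5,rmD), carry(b4,left), free(right), robot_in(rmD)}

== RESULT ==
["ball_in(b5,rmD)", "carry(b4,left)", "free(right)", "robot_in(rmD)"]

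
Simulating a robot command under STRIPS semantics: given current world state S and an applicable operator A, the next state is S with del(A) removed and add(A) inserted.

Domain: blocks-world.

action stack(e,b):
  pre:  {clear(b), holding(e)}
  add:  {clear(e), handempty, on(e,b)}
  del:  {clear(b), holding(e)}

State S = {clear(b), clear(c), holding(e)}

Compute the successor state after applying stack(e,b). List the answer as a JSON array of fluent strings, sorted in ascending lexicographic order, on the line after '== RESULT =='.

Progress:
  pre ⊆ S: {clear(b), holding(e)} ⊆ S  — applicable
  S \ del = {clear(c)}
  ∪ add   = {clear(c), clear(e), handempty, on(e,b)}

== RESULT ==
["clear(c)", "clear(e)", "handempty", "on(e,b)"]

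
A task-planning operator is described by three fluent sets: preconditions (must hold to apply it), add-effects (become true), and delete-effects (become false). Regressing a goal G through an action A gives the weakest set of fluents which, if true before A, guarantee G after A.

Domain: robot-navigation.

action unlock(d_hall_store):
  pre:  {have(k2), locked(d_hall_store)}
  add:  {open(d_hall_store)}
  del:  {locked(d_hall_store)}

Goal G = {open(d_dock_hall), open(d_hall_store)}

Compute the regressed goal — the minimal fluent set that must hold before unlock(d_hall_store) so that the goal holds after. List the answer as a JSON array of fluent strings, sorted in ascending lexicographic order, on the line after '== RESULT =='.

Regress:
  G ∩ del = {}  (empty — regression defined)
  G \ add = {open(d_dock_hall), open(d_hall_store)} \ {open(d_hall_store)} = {open(d_dock_hall)}
  ∪ pre   = {open(d_dock_hall)} ∪ {have(k2), locked(d_hall_store)}
          = {have(k2), locked(d_hall_store), open(d_dock_hall)}

== RESULT ==
["have(k2)", "locked(d_hall_store)", "open(d_dock_hall)"]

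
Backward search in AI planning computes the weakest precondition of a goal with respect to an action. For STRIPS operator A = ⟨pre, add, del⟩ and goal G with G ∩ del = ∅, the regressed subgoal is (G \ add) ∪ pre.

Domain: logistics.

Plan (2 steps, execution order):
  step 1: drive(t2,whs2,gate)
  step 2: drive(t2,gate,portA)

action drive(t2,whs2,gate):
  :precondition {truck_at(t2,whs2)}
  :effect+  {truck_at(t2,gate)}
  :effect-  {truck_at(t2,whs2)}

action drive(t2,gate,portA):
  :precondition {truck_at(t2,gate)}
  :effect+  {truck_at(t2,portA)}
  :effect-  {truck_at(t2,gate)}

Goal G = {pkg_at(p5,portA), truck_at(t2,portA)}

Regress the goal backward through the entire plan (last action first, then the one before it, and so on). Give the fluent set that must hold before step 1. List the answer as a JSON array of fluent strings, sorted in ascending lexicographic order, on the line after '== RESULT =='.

Regress step by step:
  through step 2 (drive(t2,gate,portA)): drop {truck_at(t2,portA)}, keep {pkg_at(p5,portA)}, require {truck_at(t2,gate)}
    → {pkg_at(p5,portA), truck_at(t2,gate)}
  through step 1 (drive(t2,whs2,gate)): drop {truck_at(t2,gate)}, keep {pkg_at(p5,portA)}, require {truck_at(t2,whs2)}
    → {pkg_at(p5,portA), truck_at(t2,whs2)}

== RESULT ==
["pkg_at(p5,portA)", "truck_at(t2,whs2)"]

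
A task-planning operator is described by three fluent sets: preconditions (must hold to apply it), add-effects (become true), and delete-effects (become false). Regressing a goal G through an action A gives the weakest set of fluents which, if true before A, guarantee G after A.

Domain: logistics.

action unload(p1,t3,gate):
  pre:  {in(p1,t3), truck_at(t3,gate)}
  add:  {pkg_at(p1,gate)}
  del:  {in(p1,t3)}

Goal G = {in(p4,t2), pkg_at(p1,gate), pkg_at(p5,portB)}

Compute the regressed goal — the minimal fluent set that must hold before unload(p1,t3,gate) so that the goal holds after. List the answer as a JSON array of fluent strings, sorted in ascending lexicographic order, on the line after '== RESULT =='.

Compute (G \ add) ∪ pre:
  G ∩ del = {}  (empty — regression defined)
  G \ add = {in(p4,t2), pkg_at(p1,gate), pkg_at(p5,portB)} \ {pkg_at(p1,gate)} = {in(p4,t2), pkg_at(p5,portB)}
  ∪ pre   = {in(p4,t2), pkg_at(p5,portB)} ∪ {in(p1,t3), truck_at(t3,gate)}
          = {in(p1,t3), in(p4,t2), pkg_at(p5,portB), truck_at(t3,gate)}

== RESULT ==
["in(p1,t3)", "in(p4,t2)", "pkg_at(p5,portB)", "truck_at(t3,gate)"]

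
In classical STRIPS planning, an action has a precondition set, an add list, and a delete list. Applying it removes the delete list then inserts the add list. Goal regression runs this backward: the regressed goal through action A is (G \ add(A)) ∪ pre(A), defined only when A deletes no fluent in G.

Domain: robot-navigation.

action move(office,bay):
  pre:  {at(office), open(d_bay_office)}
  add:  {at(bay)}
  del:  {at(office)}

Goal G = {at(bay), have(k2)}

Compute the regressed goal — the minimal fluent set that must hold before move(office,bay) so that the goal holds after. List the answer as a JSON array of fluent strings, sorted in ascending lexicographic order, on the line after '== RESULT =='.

Regress:
  G ∩ del = {}  (empty — regression defined)
  G \ add = {at(bay), have(k2)} \ {at(bay)} = {have(k2)}
  ∪ pre   = {have(k2)} ∪ {at(office), open(d_bay_office)}
          = {at(office), have(k2), open(d_bay_office)}

== RESULT ==
["at(office)", "have(k2)", "open(d_bay_office)"]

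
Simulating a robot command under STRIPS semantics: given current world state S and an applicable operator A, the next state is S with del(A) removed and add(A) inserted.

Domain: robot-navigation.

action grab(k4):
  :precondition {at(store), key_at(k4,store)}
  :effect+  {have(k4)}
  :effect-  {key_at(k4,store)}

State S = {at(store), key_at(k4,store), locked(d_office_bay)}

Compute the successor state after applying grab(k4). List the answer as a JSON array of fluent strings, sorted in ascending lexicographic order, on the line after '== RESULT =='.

Compute (S \ del) ∪ add:
  pre ⊆ S: {at(store), key_at(k4,store)} ⊆ S  — applicable
  S \ del = {at(store), locked(d_office_bay)}
  ∪ add   = {at(store), have(k4), locked(d_office_bay)}

== RESULT ==
["at(store)", "have(k4)", "locked(d_office_bay)"]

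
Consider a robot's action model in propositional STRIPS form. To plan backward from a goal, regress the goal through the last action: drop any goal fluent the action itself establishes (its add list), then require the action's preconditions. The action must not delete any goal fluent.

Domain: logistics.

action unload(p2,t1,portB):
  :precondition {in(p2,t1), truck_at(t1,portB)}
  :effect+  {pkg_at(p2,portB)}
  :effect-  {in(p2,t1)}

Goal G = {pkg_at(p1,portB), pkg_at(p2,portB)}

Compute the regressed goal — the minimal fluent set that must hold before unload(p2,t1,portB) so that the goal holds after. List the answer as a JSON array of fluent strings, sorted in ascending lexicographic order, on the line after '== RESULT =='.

Compute (G \ add) ∪ pre:
  G ∩ del = {}  (empty — regression defined)
  G \ add = {pkg_at(p1,portB), pkg_at(p2,portB)} \ {pkg_at(p2,portB)} = {pkg_at(p1,portB)}
  ∪ pre   = {pkg_at(p1,portB)} ∪ {in(p2,t1), truck_at(t1,portB)}
          = {in(p2,t1), pkg_at(p1,portB), truck_at(t1,portB)}

== RESULT ==
["in(p2,t1)", "pkg_at(p1,portB)", "truck_at(t1,portB)"]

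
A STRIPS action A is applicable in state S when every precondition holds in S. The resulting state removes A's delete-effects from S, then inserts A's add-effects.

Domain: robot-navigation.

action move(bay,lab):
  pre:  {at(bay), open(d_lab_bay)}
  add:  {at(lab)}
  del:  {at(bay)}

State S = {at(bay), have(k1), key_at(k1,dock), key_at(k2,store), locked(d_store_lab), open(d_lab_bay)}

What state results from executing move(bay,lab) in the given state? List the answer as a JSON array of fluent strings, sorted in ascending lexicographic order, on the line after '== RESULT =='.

Compute (S \ del) ∪ add:
  pre ⊆ S: {at(bay), open(d_lab_bay)} ⊆ S  — applicable
  S \ del = {have(k1), key_at(k1,dock), key_at(k2,store), locked(d_store_lab), open(d_lab_bay)}
  ∪ add   = {at(lab), have(k1), key_at(k1,dock), key_at(k2,store), locked(d_store_lab), open(d_lab_bay)}

== RESULT ==
["at(lab)", "have(k1)", "key_at(k1,dock)", "key_at(k2,store)", "locked(d_store_lab)", "open(d_lab_bay)"]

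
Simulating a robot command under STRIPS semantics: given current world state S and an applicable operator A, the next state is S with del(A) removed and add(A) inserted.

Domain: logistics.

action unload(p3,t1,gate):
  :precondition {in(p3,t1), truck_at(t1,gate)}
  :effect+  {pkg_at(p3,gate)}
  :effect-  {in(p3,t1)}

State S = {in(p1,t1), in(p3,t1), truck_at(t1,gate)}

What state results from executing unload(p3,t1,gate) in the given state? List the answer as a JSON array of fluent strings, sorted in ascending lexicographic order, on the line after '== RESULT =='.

Progress:
  pre ⊆ S: {in(p3,t1), truck_at(t1,gate)} ⊆ S  — applicable
  S \ del = {in(p1,t1), truck_at(t1,gate)}
  ∪ add   = {in(p1,t1), pkg_at(p3,gate), truck_at(t1,gate)}

== RESULT ==
["in(p1,t1)", "pkg_at(p3,gate)", "truck_at(t1,gate)"]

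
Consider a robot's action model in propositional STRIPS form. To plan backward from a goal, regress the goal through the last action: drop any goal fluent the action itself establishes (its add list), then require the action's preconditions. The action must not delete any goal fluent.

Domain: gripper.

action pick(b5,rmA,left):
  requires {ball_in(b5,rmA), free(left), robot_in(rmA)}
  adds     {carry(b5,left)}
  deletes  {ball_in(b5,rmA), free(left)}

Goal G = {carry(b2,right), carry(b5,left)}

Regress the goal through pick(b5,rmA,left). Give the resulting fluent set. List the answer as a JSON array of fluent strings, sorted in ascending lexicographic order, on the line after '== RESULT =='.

Regress:
  G ∩ del = {}  (empty — regression defined)
  G \ add = {carry(b2,right), carry(b5,left)} \ {carry(b5,left)} = {carry(b2,right)}
  ∪ pre   = {carry(b2,right)} ∪ {ball_in(b5,rmA), free(left), robot_in(rmA)}
          = {ball_in(b5,rmA), carry(b2,right), free(left), robot_in(rmA)}

== RESULT ==
["ball_in(b5,rmA)", "carry(b2,right)", "free(left)", "robot_in(rmA)"]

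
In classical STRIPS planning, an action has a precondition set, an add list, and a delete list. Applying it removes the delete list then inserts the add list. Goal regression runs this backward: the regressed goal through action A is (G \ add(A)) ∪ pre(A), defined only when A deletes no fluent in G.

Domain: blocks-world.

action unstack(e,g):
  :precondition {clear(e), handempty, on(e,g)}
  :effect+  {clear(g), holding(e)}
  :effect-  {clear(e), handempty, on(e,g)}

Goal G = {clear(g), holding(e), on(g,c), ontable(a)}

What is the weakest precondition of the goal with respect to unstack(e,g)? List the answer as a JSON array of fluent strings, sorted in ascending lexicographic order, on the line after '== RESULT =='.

Regress:
  G ∩ del = {}  (empty — regression defined)
  G \ add = {clear(g), holding(e), on(g,c), ontable(a)} \ {clear(g), holding(e)} = {on(g,c), ontable(a)}
  ∪ pre   = {on(g,c), ontable(a)} ∪ {clear(e), handempty, on(e,g)}
          = {clear(e), handempty, on(e,g), on(g,c), ontable(a)}

== RESULT ==
["clear(e)", "handempty", "on(e,g)", "on(g,c)", "ontable(a)"]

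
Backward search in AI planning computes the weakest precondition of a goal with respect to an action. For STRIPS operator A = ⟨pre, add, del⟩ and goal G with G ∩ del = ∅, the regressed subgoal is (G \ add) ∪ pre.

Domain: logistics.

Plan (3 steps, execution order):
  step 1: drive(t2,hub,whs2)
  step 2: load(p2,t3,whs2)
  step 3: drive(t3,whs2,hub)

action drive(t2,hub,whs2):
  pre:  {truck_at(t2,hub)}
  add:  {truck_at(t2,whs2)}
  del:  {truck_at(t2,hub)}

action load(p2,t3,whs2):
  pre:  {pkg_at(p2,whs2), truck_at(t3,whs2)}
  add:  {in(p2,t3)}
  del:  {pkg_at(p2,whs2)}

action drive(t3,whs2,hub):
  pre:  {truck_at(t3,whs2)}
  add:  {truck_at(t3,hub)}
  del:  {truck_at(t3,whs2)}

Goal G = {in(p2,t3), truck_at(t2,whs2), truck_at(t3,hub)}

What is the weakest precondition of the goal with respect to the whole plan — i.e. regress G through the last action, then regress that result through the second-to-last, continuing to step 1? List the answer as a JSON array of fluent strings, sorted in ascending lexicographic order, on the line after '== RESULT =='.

Work backward from the goal:
  through step 3 (drive(t3,whs2,hub)): drop {truck_at(t3,hub)}, keep {in(p2,t3), truck_at(t2,whs2)}, require {truck_at(t3,whs2)}
    → {in(p2,t3), truck_at(t2,whs2), truck_at(t3,whs2)}
  through step 2 (load(p2,t3,whs2)): drop {in(p2,t3)}, keep {truck_at(t2,whs2), truck_at(t3,whs2)}, require {pkg_at(p2,whs2), truck_at(t3,whs2)}
    → {pkg_at(p2,whs2), truck_at(t2,whs2), truck_at(t3,whs2)}
  through step 1 (drive(t2,hub,whs2)): drop {truck_at(t2,whs2)}, keep {pkg_at(p2,whs2), truck_at(t3,whs2)}, require {truck_at(t2,hub)}
    → {pkg_at(p2,whs2), truck_at(t2,hub), truck_at(t3,whs2)}

== RESULT ==
["pkg_at(p2,whs2)", "truck_at(t2,hub)", "truck_at(t3,whs2)"]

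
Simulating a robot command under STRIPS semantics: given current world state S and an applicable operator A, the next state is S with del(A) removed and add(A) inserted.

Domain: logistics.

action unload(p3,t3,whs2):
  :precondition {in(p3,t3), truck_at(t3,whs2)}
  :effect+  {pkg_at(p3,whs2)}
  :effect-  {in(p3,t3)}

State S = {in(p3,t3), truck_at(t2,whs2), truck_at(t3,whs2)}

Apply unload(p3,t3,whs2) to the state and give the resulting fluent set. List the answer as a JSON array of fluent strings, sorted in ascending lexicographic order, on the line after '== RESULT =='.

Progress:
  pre ⊆ S: {in(p3,t3), truck_at(t3,whs2)} ⊆ S  — applicable
  S \ del = {truck_at(t2,whs2), truck_at(t3,whs2)}
  ∪ add   = {pkg_at(p3,whs2), truck_at(t2,whs2), truck_at(t3,whs2)}

== RESULT ==
["pkg_at(p3,whs2)", "truck_at(t2,whs2)", "truck_at(t3,whs2)"]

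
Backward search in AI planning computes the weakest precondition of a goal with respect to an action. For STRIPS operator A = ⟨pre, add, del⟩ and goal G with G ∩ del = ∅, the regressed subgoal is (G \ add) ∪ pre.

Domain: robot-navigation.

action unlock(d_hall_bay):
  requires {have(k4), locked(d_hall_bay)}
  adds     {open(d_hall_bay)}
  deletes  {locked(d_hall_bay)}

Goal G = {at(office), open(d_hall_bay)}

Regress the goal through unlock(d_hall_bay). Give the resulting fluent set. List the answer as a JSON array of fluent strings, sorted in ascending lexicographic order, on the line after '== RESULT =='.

Regress:
  G ∩ del = {}  (empty — regression defined)
  G \ add = {at(office), open(d_hall_bay)} \ {open(d_hall_bay)} = {at(office)}
  ∪ pre   = {at(office)} ∪ {have(k4), locked(d_hall_bay)}
          = {at(office), have(k4), locked(d_hall_bay)}

== RESULT ==
["at(office)", "have(k4)", "locked(d_hall_bay)"]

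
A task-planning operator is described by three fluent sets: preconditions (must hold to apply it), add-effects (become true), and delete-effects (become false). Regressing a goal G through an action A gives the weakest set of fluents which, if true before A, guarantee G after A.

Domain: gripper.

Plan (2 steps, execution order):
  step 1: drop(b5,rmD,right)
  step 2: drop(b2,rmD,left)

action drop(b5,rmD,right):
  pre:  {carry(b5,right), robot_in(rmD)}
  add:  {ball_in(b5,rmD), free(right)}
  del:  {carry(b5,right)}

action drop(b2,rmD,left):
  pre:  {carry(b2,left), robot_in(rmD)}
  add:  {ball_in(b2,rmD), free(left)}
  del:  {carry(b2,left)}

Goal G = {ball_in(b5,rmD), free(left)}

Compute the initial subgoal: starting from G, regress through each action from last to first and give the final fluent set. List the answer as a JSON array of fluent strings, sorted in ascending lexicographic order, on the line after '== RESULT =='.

Work backward from the goal:
  through step 2 (drop(b2,rmD,left)): drop {free(left)}, keep {ball_in(b5,rmD)}, require {carry(b2,left), robot_in(rmD)}
    → {ball_in(b5,rmD), carry(b2,left), robot_in(rmD)}
  through step 1 (drop(b5,rmD,right)): drop {ball_in(b5,rmD)}, keep {carry(b2,left), robot_in(rmD)}, require {carry(b5,right), robot_in(rmD)}
    → {carry(b2,left), carry(b5,right), robot_in(rmD)}

== RESULT ==
["carry(b2,left)", "carry(b5,right)", "robot_in(rmD)"]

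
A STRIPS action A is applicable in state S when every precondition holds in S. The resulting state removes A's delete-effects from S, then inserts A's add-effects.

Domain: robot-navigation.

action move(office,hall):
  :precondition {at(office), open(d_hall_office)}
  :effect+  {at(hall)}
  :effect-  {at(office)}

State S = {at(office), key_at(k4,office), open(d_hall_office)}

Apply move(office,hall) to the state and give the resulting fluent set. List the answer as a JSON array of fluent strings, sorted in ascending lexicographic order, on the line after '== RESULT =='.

Progress:
  pre ⊆ S: {at(office), open(d_hall_office)} ⊆ S  — applicable
  S \ del = {key_at(k4,office), open(d_hall_office)}
  ∪ add   = {at(hall), key_at(k4,office), open(d_hall_office)}

== RESULT ==
["at(hall)", "key_at(k4,office)", "open(d_hall_office)"]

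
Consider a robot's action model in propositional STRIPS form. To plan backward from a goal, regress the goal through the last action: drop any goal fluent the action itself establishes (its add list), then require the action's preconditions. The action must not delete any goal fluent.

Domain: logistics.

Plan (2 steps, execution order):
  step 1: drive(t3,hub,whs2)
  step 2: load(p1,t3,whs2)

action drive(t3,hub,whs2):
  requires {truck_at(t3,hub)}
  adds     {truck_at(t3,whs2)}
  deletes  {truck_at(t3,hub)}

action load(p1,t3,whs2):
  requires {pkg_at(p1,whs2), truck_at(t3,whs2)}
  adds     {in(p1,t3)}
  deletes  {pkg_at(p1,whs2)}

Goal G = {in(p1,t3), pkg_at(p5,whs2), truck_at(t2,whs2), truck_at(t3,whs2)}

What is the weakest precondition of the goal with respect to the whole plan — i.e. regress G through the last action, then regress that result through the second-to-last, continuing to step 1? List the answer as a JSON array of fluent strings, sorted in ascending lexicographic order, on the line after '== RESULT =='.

Regress step by step:
  through step 2 (load(p1,t3,whs2)): drop {in(p1,t3)}, keep {pkg_at(p5,whs2), truck_at(t2,whs2), truck_at(t3,whs2)}, require {pkg_at(p1,whs2), truck_at(t3,whs2)}
    → {pkg_at(p1,whs2), pkg_at(p5,whs2), truck_at(t2,whs2), truck_at(t3,whs2)}
  through step 1 (drive(t3,hub,whs2)): drop {truck_at(t3,whs2)}, keep {pkg_at(p1,whs2), pkg_at(p5,whs2), truck_at(t2,whs2)}, require {truck_at(t3,hub)}
    → {pkg_at(p1,whs2), pkg_at(p5,whs2), truck_at(t2,whs2), truck_at(t3,hub)}

== RESULT ==
["pkg_at(p1,whs2)", "pkg_at(p5,whs2)", "truck_at(t2,whs2)", "truck_at(t3,hub)"]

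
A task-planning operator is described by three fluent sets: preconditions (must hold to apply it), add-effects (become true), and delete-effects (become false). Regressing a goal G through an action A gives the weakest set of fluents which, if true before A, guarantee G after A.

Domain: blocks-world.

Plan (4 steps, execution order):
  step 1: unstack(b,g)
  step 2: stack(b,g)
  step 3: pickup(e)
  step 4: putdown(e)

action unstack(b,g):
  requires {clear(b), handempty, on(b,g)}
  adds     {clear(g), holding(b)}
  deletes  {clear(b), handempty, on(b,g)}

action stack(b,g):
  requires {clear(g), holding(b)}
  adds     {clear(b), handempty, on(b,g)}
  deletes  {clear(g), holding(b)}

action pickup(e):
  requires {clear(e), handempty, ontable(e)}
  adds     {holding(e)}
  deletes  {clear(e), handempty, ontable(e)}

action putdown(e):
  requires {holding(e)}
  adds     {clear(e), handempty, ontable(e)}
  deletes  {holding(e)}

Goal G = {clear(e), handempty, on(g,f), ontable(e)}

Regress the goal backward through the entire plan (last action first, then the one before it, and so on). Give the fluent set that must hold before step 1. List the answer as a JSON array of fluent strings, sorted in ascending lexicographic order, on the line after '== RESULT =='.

Work backward from the goal:
  through step 4 (putdown(e)): drop {clear(e), handempty, ontable(e)}, keep {on(g,f)}, require {holding(e)}
    → {holding(e), on(g,f)}
  through step 3 (pickup(e)): drop {holding(e)}, keep {on(g,f)}, require {clear(e), handempty, ontable(e)}
    → {clear(e), handempty, on(g,f), ontable(e)}
  through step 2 (stack(b,g)): drop {handempty}, keep {clear(e), on(g,f), ontable(e)}, require {clear(g), holding(b)}
    → {clear(e), clear(g), holding(b), on(g,f), ontable(e)}
  through step 1 (unstack(b,g)): drop {clear(g), holding(b)}, keep {clear(e), on(g,f), ontable(e)}, require {clear(b), handempty, on(b,g)}
    → {clear(b), clear(e), handempty, on(b,g), on(g,f), ontable(e)}

== RESULT ==
["clear(b)", "clear(e)", "handempty", "on(b,g)", "on(g,f)", "ontable(e)"]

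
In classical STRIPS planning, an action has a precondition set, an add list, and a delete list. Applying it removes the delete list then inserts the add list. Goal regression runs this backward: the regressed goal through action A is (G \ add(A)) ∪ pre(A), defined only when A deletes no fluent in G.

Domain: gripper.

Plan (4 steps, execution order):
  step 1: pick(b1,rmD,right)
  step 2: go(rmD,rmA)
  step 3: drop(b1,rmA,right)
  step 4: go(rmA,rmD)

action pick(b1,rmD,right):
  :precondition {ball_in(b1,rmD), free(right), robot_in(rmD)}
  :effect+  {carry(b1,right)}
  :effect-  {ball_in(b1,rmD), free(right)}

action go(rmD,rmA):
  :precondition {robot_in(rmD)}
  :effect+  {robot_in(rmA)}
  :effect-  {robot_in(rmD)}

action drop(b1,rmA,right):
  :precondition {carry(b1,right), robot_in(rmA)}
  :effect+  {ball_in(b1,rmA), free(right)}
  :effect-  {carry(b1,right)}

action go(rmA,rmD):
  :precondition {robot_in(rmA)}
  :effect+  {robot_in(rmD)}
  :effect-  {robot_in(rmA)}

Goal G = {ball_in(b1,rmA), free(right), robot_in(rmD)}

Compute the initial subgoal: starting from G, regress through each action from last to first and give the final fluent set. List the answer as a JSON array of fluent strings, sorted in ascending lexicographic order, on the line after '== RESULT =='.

Regress step by step:
  through step 4 (go(rmA,rmD)): drop {robot_in(rmD)}, keep {ball_in(b1,rmA), free(right)}, require {robot_in(rmA)}
    → {ball_in(b1,rmA), free(right), robot_in(rmA)}
  through step 3 (drop(b1,rmA,right)): drop {ball_in(b1,rmA), free(right)}, keep {robot_in(rmA)}, require {carry(b1,right), robot_in(rmA)}
    → {carry(b1,right), robot_in(rmA)}
  through step 2 (go(rmD,rmA)): drop {robot_in(rmA)}, keep {carry(b1,right)}, require {robot_in(rmD)}
    → {carry(b1,right), robot_in(rmD)}
  through step 1 (pick(b1,rmD,right)): drop {carry(b1,right)}, keep {robot_in(rmD)}, require {ball_in(b1,rmD), free(right), robot_in(rmD)}
    → {ball_in(b1,rmD), free(right), robot_in(rmD)}

== RESULT ==
["ball_in(b1,rmD)", "free(right)", "robot_in(rmD)"]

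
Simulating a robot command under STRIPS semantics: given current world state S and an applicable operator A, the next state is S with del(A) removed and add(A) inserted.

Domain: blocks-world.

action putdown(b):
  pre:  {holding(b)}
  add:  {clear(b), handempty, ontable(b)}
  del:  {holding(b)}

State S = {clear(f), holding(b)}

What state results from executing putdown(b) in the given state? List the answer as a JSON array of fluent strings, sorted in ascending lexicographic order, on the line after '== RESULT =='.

Progress:
  pre ⊆ S: {holding(b)} ⊆ S  — applicable
  S \ del = {clear(f)}
  ∪ add   = {clear(b), clear(f), handempty, ontable(b)}

== RESULT ==
["clear(b)", "clear(f)", "handempty", "ontable(b)"]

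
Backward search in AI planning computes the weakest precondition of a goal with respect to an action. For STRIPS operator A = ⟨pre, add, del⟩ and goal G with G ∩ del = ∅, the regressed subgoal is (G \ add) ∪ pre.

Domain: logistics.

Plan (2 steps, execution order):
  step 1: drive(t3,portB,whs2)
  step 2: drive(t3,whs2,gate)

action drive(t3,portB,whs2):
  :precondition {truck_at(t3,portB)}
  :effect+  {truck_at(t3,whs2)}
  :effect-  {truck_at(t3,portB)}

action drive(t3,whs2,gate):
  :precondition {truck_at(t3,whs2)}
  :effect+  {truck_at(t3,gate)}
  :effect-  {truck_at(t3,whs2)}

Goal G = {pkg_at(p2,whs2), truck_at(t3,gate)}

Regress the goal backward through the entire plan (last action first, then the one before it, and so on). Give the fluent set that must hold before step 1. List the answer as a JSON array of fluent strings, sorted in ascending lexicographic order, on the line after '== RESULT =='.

Regress step by step:
  through step 2 (drive(t3,whs2,gate)): drop {truck_at(t3,gate)}, keep {pkg_at(p2,whs2)}, require {truck_at(t3,whs2)}
    → {pkg_at(p2,whs2), truck_at(t3,whs2)}
  through step 1 (drive(t3,portB,whs2)): drop {truck_at(t3,whs2)}, keep {pkg_at(p2,whs2)}, require {truck_at(t3,portB)}
    → {pkg_at(p2,whs2), truck_at(t3,portB)}

== RESULT ==
["pkg_at(p2,whs2)", "truck_at(t3,portB)"]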